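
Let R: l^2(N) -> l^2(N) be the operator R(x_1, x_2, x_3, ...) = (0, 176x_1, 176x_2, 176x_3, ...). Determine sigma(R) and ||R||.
sigma(R) = closed disk {z in C : |z| ≤ 176}; ||R|| = 176

Note R = 176·U where U is the unit right shift (U x)_k = x_{k-1} (with x_0 := 0); so ||R|| = 176||U|| and sigma(R) = 176·sigma(U). ||R x||^2 = sum_{k≥1} |176x_k|^2 = 30976||x||^2, so ||R|| = 176 and sigma(R) ⊂ {|z| ≤ 176}. For any |lambda| < 176, the equation (R - lambda I) x = 0 forces x_1 = 0, then 176x_k = lambda x_{k+1} ⇒ x = 0, so R has no eigenvalues. But (R - lambda I) is not surjective for |lambda| < 176: solving (R - lambda I) x = e_1 would require x_n proportional to (lambda/176)^(-n), which is not in l^2. So every |lambda| < 176 lies in the residual spectrum. The boundary |lambda| = 176 is in the approximate point spectrum (the spectrum is closed). Hence sigma(R) is the closed disk of radius 176.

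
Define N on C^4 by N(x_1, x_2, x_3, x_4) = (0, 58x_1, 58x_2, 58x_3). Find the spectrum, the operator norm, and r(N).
sigma(N) = {0}; ||N|| = 58; r(N) = 0. (N is nilpotent with N^4 = 0.)

On C^4, N is a strictly lower-triangular matrix with 58 on the subdiagonal and zeros elsewhere, so its characteristic polynomial is lambda^4 and every eigenvalue is 0: sigma(N) = {0}. For the operator norm, N e_i = 58e_{i+1} for i = 1, ..., 3 and N e_4 = 0, so the singular values of N are 58 (with multiplicity 3) and 0; hence ||N|| = 58. The spectral radius r(N) = max|lambda| = 0. Note ||N|| > r(N) — characteristic of non-normal nilpotent operators. Indeed N^4 = 0.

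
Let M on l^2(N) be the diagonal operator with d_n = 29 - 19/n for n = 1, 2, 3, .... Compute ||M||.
||M|| = 29

For a diagonal operator on l^2 with entries d_n, ||M|| = sup_n |d_n|. Here d_1 = 10, d_2 = 39/2, ..., and d_n = 29 - 19/n increases monotonically toward 29. All terms lie in [10, 29), so |d_n| = d_n and the supremum is the limit 29, which is not attained by any individual d_n. Hence ||M|| = 29.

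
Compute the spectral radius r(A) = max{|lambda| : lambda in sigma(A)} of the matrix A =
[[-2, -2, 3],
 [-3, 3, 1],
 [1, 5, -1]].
r(A) = (2 + sqrt(72))/2 ≈ 5.2426

The eigenvalues of A are the roots of its characteristic polynomial. With M = A (coefficients from the trace, the sum of principal 2x2 minors, and det A):
  p(λ) = det(λ I - M) = λ^3 - 21λ + 34.
By the rational root theorem any rational root is an integer divisor of 34. Testing λ = 2: p(2) = 8 + 0 - 42 + 34 = 0, so λ = 2 is a root. Dividing out (λ - 2) leaves p(λ) = (λ - 2)(λ^2 + 2λ - 17). For λ^2 + 2λ - 17 the discriminant is 72. It is nonnegative but not a perfect square, so the roots are real and irrational: λ = (-2 ± sqrt(72))/2 ≈ 3.2426, -5.2426.
Thus the eigenvalues (to 4 decimals) are 3.2426 (modulus 3.2426); -5.2426 (modulus 5.2426); 2 (modulus 2). The spectral radius is the largest modulus: r(A) = (2 + sqrt(72))/2 ≈ 5.2426. (Cross-check: r(A) ≤ ||A||_2 ≈ 6.3631; equality holds whenever A is normal, though it can also hold for some non-normal A.)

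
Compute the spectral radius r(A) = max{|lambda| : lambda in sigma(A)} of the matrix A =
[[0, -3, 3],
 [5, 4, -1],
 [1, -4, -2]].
r(A) ≈ 4.9463

The eigenvalues of A are the roots of its characteristic polynomial. With M = A (coefficients from the trace, the sum of principal 2x2 minors, and det A):
  p(λ) = det(λ I - M) = λ^3 - 2λ^2 + 99.
No integer candidate from the rational root theorem (±divisors of 99) is a root, so the roots are irrational. The cubic discriminant is Δ = -261459 < 0, so there is one real root and a complex-conjugate pair. p(-5) = -76 and p(-4) = 3 have opposite signs, so a root lies in (-5, -4); Newton's method refines it to λ ≈ -4.0464. Dividing out (λ - (-4.0464)) leaves approximately λ^2 - 6.0464λ + 24.4662. For λ^2 - 6.0464λ + 24.4662 the discriminant is -61.3057. It is negative, so the remaining roots are the complex-conjugate pair λ ≈ 3.0232 ± 3.9149i. Their product equals the constant term, so |λ|^2 ≈ 24.4662 and |λ| ≈ 4.9463.
Thus the eigenvalues (to 4 decimals) are -4.0464 (modulus 4.0464); 3.0232 ± 3.9149i (modulus 4.9463). The spectral radius is the largest modulus: r(A) ≈ 4.9463. (Cross-check: r(A) ≤ ||A||_2 ≈ 7.2678; equality holds whenever A is normal, though it can also hold for some non-normal A.)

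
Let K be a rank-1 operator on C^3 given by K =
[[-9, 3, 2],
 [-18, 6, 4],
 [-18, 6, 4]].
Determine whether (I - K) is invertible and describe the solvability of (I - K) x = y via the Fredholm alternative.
(I - K) is singular (det(I - K) = 0, i.e. 1 ∈ sigma(K)). (I - K) x = y is solvable iff y ⊥ ker((I - K)^*) = span{(-9, 3, 2)}, i.e. iff -9y_1 + 3y_2 + 2y_3 = 0. When solvable, the solutions are x = y + c·(1, 2, 2), c arbitrary (ker(I - K) = span{(1, 2, 2)}, dimension 1).

K has rank 1, so it is an outer product K = u v^T: every row of K is a multiple of one row vector. Reading off the entries, u = (1, 2, 2) and v = (-9, 3, 2) (row i of K equals u_i·v^T). A rank-one matrix u v^T satisfies K u = u (v·u) and kills the (2)-dimensional subspace v^⊥, so its characteristic polynomial is lambda^2 (lambda - v·u) with v·u = tr K = 1. Hence the eigenvalues of I - K are 1 (multiplicity 2) and 1 - (1) = 0, so det(I - K) = 0. (Direct check: I - K =
[[10, -3, -2],
 [18, -5, -4],
 [18, -6, -3]]
has determinant 0.) So 1 is an eigenvalue of K and (I - K) is not invertible. The finite-dimensional Fredholm alternative says: either (I - K) is invertible, or ker(I - K) ≠ {0} and then range(I - K) = ker((I - K)^*)^⊥, with dim ker(I - K) = dim ker((I - K)^*). We are in the second case, so we need both kernels. Kernel of I - K: (I - K) u = u - u (v·u) = u - u = 0, so ker(I - K) = span{u} = span{(1, 2, 2)} (it is exactly 1-dimensional because rank(I - K) = 2). Kernel of the adjoint: K is real, so (I - K)^* = I - K^T = I - v u^T, and (I - v u^T) v = v - v (u·v) = 0; hence ker((I - K)^*) = span{v} = span{(-9, 3, 2)}. Therefore (I - K) x = y is solvable iff <y, v> = 0, i.e. iff -9y_1 + 3y_2 + 2y_3 = 0. When this holds, K y = u (v·y) = 0, so (I - K) y = y and x = y is a particular solution; the full solution set is the line x = y + c·u = y + c·(1, 2, 2), c ∈ C.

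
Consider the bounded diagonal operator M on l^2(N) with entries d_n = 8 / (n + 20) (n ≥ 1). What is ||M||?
||M|| = 8/21 (attained at n = 1)

For M diagonal, ||M|| = sup_n |d_n| = sup_n 8/(n + 20). This is positive and strictly decreasing in n, so the supremum is attained at n = 1: d_1 = 8/(1 + 20) = 8/21. Hence ||M|| = 8/21.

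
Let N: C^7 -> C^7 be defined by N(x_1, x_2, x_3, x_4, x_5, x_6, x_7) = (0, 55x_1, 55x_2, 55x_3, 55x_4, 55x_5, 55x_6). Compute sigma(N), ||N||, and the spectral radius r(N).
sigma(N) = {0}; ||N|| = 55; r(N) = 0. (N is nilpotent with N^7 = 0.)

On C^7, N is a strictly lower-triangular matrix with 55 on the subdiagonal and zeros elsewhere, so its characteristic polynomial is lambda^7 and every eigenvalue is 0: sigma(N) = {0}. For the operator norm, N e_i = 55e_{i+1} for i = 1, ..., 6 and N e_7 = 0, so the singular values of N are 55 (with multiplicity 6) and 0; hence ||N|| = 55. The spectral radius r(N) = max|lambda| = 0. Note ||N|| > r(N) — characteristic of non-normal nilpotent operators. Indeed N^7 = 0.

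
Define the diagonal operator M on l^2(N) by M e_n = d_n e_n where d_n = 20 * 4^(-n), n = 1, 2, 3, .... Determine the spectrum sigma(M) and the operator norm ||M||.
sigma(M) = {20 * 4^(-n) : n ≥ 1} ∪ {0}; ||M|| = 5

A bounded diagonal operator on l^2 with diagonal entries d_n has spectrum equal to the closure of {d_n : n ≥ 1}: every d_n is an eigenvalue (with eigenvector e_n), so {d_n} ⊂ sigma(M); the spectrum is closed, so its closure is too; and for lambda not in the closure, (M - lambda I) has bounded inverse (the diagonal entries 1/(d_n - lambda) are bounded). For our sequence d_n = 20 * 4^(-n), n = 1, 2, 3, ...:
  - {d_n} = {20 * 4^(-n) : n ≥ 1}; the only limit point is 0
  - closure = {20 * 4^(-n) : n ≥ 1} ∪ {0}
For the norm: a diagonal operator has ||M|| = sup_n |d_n|. Here d_n = 20 * 4^(-n) is positive and decreasing, so sup_n |d_n| = d_1 = 20/4 = 5. So ||M|| = 5.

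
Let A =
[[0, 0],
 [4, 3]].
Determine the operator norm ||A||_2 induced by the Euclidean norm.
||A||_2 = 5 (= sqrt(largest eigenvalue of A^T A))

||A||_2 = sigma_max(A) = sqrt(lambda_max(A^T A)). Form the symmetric matrix M = A^T A =
[[16, 12],
 [12, 9]].
Its characteristic polynomial (trace, determinant of M give the coefficients) is
  p(λ) = det(λ I - M) = λ^2 - 25λ.
For λ^2 - 25λ the discriminant is 625. It is a perfect square (25^2), so the roots are rational: λ = (25 ± 25)/2 = 25, 0.
So the eigenvalues of A^T A are ≈ 0, 25 (all ≥ 0, as they must be for A^T A). The largest is λ_max = 25, hence ||A||_2 = sqrt(λ_max) = 5.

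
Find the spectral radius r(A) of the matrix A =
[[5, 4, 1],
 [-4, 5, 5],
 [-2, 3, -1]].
r(A) ≈ 7.3069

The eigenvalues of A are the roots of its characteristic polynomial. With M = A (coefficients from the trace, the sum of principal 2x2 minors, and det A):
  p(λ) = det(λ I - M) = λ^3 - 9λ^2 + 18λ + 158.
No integer candidate from the rational root theorem (±divisors of 158) is a root, so the roots are irrational. The cubic discriminant is Δ = -671112 < 0, so there is one real root and a complex-conjugate pair. p(-3) = -4 and p(-2) = 78 have opposite signs, so a root lies in (-3, -2); Newton's method refines it to λ ≈ -2.9593. Dividing out (λ - (-2.9593)) leaves approximately λ^2 - 11.9593λ + 53.3911. For λ^2 - 11.9593λ + 53.3911 the discriminant is -70.5396. It is negative, so the remaining roots are the complex-conjugate pair λ ≈ 5.9796 ± 4.1994i. Their product equals the constant term, so |λ|^2 ≈ 53.3911 and |λ| ≈ 7.3069.
Thus the eigenvalues (to 4 decimals) are -2.9593 (modulus 2.9593); 5.9796 ± 4.1994i (modulus 7.3069). The spectral radius is the largest modulus: r(A) ≈ 7.3069. (Cross-check: r(A) ≤ ||A||_2 ≈ 8.5127; equality holds whenever A is normal, though it can also hold for some non-normal A.)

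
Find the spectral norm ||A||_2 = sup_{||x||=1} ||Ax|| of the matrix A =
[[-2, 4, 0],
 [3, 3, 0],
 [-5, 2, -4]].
||A||_2 ≈ 7.4285 (= sqrt(largest eigenvalue of A^T A))

||A||_2 = sigma_max(A) = sqrt(lambda_max(A^T A)). Form the symmetric matrix M = A^T A =
[[38, -9, 20],
 [-9, 29, -8],
 [20, -8, 16]].
Its characteristic polynomial (trace, sum of principal 2x2 minors, determinant of M give the coefficients) is
  p(λ) = det(λ I - M) = λ^3 - 83λ^2 + 1629λ - 5184.
No integer candidate from the rational root theorem (±divisors of 5184) is a root, so the roots are irrational. The cubic discriminant is Δ = 1024074333 > 0, so there are three distinct real roots. p(3) = -1017 and p(4) = 68 have opposite signs, so a root lies in (3, 4); Newton's method refines it to λ ≈ 3.9332. p(23) = 543 and p(24) = -72 have opposite signs, so a root lies in (23, 24); Newton's method refines it to λ ≈ 23.8849. p(55) = -289 and p(56) = 1368 have opposite signs, so a root lies in (55, 56); Newton's method refines it to λ ≈ 55.1819. Check (Vieta): the three roots sum to 83, matching tr M = 83.
So the eigenvalues of A^T A are ≈ 3.9332, 23.8849, 55.1819 (all ≥ 0, as they must be for A^T A). The largest is λ_max ≈ 55.1819, hence ||A||_2 = sqrt(λ_max) ≈ 7.4285.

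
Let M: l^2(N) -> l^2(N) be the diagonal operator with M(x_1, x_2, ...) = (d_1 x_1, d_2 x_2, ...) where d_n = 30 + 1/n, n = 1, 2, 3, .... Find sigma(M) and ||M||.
sigma(M) = {30 + 1/n : n ≥ 1} ∪ {30}; ||M|| = 31

A bounded diagonal operator on l^2 with diagonal entries d_n has spectrum equal to the closure of {d_n : n ≥ 1}: every d_n is an eigenvalue (with eigenvector e_n), so {d_n} ⊂ sigma(M); the spectrum is closed, so its closure is too; and for lambda not in the closure, (M - lambda I) has bounded inverse (the diagonal entries 1/(d_n - lambda) are bounded). For our sequence d_n = 30 + 1/n, n = 1, 2, 3, ...:
  - {d_n} = {30 + 1/n : n ≥ 1}; the only limit point is 30
  - closure = {30 + 1/n : n ≥ 1} ∪ {30}
For the norm: a diagonal operator has ||M|| = sup_n |d_n|. Here d_n = 30 + 1/n is positive and decreasing, so sup_n |d_n| = d_1 = 30 + 1 = 31. So ||M|| = 31.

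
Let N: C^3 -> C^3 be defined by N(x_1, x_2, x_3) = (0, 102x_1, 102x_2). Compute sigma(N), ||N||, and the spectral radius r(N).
sigma(N) = {0}; ||N|| = 102; r(N) = 0. (N is nilpotent with N^3 = 0.)

On C^3, N is a strictly lower-triangular matrix with 102 on the subdiagonal and zeros elsewhere, so its characteristic polynomial is lambda^3 and every eigenvalue is 0: sigma(N) = {0}. For the operator norm, N e_i = 102e_{i+1} for i = 1, ..., 2 and N e_3 = 0, so the singular values of N are 102 (with multiplicity 2) and 0; hence ||N|| = 102. The spectral radius r(N) = max|lambda| = 0. Note ||N|| > r(N) — characteristic of non-normal nilpotent operators. Indeed N^3 = 0.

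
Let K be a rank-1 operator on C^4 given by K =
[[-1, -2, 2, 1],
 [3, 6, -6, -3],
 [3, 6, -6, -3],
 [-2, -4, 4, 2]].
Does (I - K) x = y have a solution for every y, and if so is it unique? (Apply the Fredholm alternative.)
(I - K) is singular (det(I - K) = 0, i.e. 1 ∈ sigma(K)). (I - K) x = y is solvable iff y ⊥ ker((I - K)^*) = span{(-1, -2, 2, 1)}, i.e. iff -y_1 - 2y_2 + 2y_3 + y_4 = 0. When solvable, the solutions are x = y + c·(1, -3, -3, 2), c arbitrary (ker(I - K) = span{(1, -3, -3, 2)}, dimension 1).

K has rank 1, so it is an outer product K = u v^T: every row of K is a multiple of one row vector. Reading off the entries, u = (1, -3, -3, 2) and v = (-1, -2, 2, 1) (row i of K equals u_i·v^T). A rank-one matrix u v^T satisfies K u = u (v·u) and kills the (3)-dimensional subspace v^⊥, so its characteristic polynomial is lambda^3 (lambda - v·u) with v·u = tr K = 1. Hence the eigenvalues of I - K are 1 (multiplicity 3) and 1 - (1) = 0, so det(I - K) = 0. (Direct check: I - K =
[[2, 2, -2, -1],
 [-3, -5, 6, 3],
 [-3, -6, 7, 3],
 [2, 4, -4, -1]]
has determinant 0.) So 1 is an eigenvalue of K and (I - K) is not invertible. The finite-dimensional Fredholm alternative says: either (I - K) is invertible, or ker(I - K) ≠ {0} and then range(I - K) = ker((I - K)^*)^⊥, with dim ker(I - K) = dim ker((I - K)^*). We are in the second case, so we need both kernels. Kernel of I - K: (I - K) u = u - u (v·u) = u - u = 0, so ker(I - K) = span{u} = span{(1, -3, -3, 2)} (it is exactly 1-dimensional because rank(I - K) = 3). Kernel of the adjoint: K is real, so (I - K)^* = I - K^T = I - v u^T, and (I - v u^T) v = v - v (u·v) = 0; hence ker((I - K)^*) = span{v} = span{(-1, -2, 2, 1)}. Therefore (I - K) x = y is solvable iff <y, v> = 0, i.e. iff -y_1 - 2y_2 + 2y_3 + y_4 = 0. When this holds, K y = u (v·y) = 0, so (I - K) y = y and x = y is a particular solution; the full solution set is the line x = y + c·u = y + c·(1, -3, -3, 2), c ∈ C.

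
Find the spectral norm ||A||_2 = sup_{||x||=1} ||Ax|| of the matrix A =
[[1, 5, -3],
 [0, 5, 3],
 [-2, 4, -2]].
||A||_2 ≈ 8.2198 (= sqrt(largest eigenvalue of A^T A))

||A||_2 = sigma_max(A) = sqrt(lambda_max(A^T A)). Form the symmetric matrix M = A^T A =
[[5, -3, 1],
 [-3, 66, -8],
 [1, -8, 22]].
Its characteristic polynomial (trace, sum of principal 2x2 minors, determinant of M give the coefficients) is
  p(λ) = det(λ I - M) = λ^3 - 93λ^2 + 1818λ - 6724.
No integer candidate from the rational root theorem (±divisors of 6724) is a root, so the roots are irrational. The cubic discriminant is Δ = 2159805492 > 0, so there are three distinct real roots. p(4) = -876 and p(5) = 166 have opposite signs, so a root lies in (4, 5); Newton's method refines it to λ ≈ 4.83. p(20) = 436 and p(21) = -298 have opposite signs, so a root lies in (20, 21); Newton's method refines it to λ ≈ 20.6042. p(67) = -1632 and p(68) = 1300 have opposite signs, so a root lies in (67, 68); Newton's method refines it to λ ≈ 67.5658. Check (Vieta): the three roots sum to 93, matching tr M = 93.
So the eigenvalues of A^T A are ≈ 4.83, 20.6042, 67.5658 (all ≥ 0, as they must be for A^T A). The largest is λ_max ≈ 67.5658, hence ||A||_2 = sqrt(λ_max) ≈ 8.2198.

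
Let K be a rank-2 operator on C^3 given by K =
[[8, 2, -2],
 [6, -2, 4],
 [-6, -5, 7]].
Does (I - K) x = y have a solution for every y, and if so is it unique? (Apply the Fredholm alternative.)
(I - K) is invertible (det(I - K) = 10 ≠ 0), so for every y in C^3 the equation (I - K) x = y has a unique solution.

K has rank 2 and factors as K = U V^T = u1 v1^T + u2 v2^T with u1 = (2, 0, -3), v1 = (1, 2, -3), u2 = (2, 2, -1), v2 = (3, -1, 2) (multiplying out reproduces the displayed K). The nonzero eigenvalues of U V^T coincide with those of the 2 x 2 matrix G = V^T U = [[v1·u1, v1·u2], [v2·u1, v2·u2]] = [[11, 9], [0, 2]], and by the Sylvester determinant identity det(I_3 - U V^T) = det(I_2 - V^T U) = det([[-10, -9], [0, -1]]) = (-10)(-1) - (-9)(0) = 10. (Direct check: I - K =
[[-7, -2, 2],
 [-6, 3, -4],
 [6, 5, -6]]
has determinant 10.) The finite-dimensional Fredholm alternative says: either (I - K) is invertible, or ker(I - K) ≠ {0} and then range(I - K) = ker((I - K)^*)^⊥, with dim ker(I - K) = dim ker((I - K)^*). Since det(I - K) ≠ 0, 1 is not an eigenvalue of K and ker(I - K) = {0}, so we are in the first case: for every y there is a unique x = (I - K)^(-1) y. (Explicitly, by the Woodbury identity, (I - U V^T)^(-1) = I + U (I_2 - G)^(-1) V^T.)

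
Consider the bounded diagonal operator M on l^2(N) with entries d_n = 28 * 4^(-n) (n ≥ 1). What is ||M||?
||M|| = 7 (attained at n = 1)

For M diagonal, ||M|| = sup_n |d_n|. The sequence d_n = 28 * 4^(-n) is positive and strictly decreasing (ratio 4^(-1) < 1), so the supremum is d_1 = 28/4 = 7. Hence ||M|| = 7.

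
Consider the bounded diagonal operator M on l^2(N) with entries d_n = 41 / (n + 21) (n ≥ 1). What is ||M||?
||M|| = 41/22 (attained at n = 1)

For M diagonal, ||M|| = sup_n |d_n| = sup_n 41/(n + 21). This is positive and strictly decreasing in n, so the supremum is attained at n = 1: d_1 = 41/(1 + 21) = 41/22. Hence ||M|| = 41/22.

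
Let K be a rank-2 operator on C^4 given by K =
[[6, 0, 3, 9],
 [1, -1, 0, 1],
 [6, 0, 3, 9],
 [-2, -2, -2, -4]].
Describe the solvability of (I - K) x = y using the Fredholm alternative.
(I - K) is invertible (det(I - K) = -6 ≠ 0), so for every y in C^4 the equation (I - K) x = y has a unique solution.

K has rank 2 and factors as K = U V^T = u1 v1^T + u2 v2^T with u1 = (-3, -1, -3, 0), v1 = (-2, 0, -1, -3), u2 = (0, 1, 0, 2), v2 = (-1, -1, -1, -2) (multiplying out reproduces the displayed K). The nonzero eigenvalues of U V^T coincide with those of the 2 x 2 matrix G = V^T U = [[v1·u1, v1·u2], [v2·u1, v2·u2]] = [[9, -6], [7, -5]], and by the Sylvester determinant identity det(I_4 - U V^T) = det(I_2 - V^T U) = det([[-8, 6], [-7, 6]]) = (-8)(6) - (6)(-7) = -6. (Direct check: I - K =
[[-5, 0, -3, -9],
 [-1, 2, 0, -1],
 [-6, 0, -2, -9],
 [2, 2, 2, 5]]
has determinant -6.) The finite-dimensional Fredholm alternative says: either (I - K) is invertible, or ker(I - K) ≠ {0} and then range(I - K) = ker((I - K)^*)^⊥, with dim ker(I - K) = dim ker((I - K)^*). Since det(I - K) ≠ 0, 1 is not an eigenvalue of K and ker(I - K) = {0}, so we are in the first case: for every y there is a unique x = (I - K)^(-1) y. (Explicitly, by the Woodbury identity, (I - U V^T)^(-1) = I + U (I_2 - G)^(-1) V^T.)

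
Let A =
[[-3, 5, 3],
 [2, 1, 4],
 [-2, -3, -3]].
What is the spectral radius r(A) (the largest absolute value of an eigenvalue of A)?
r(A) ≈ 4.825

The eigenvalues of A are the roots of its characteristic polynomial. With M = A (coefficients from the trace, the sum of principal 2x2 minors, and det A):
  p(λ) = det(λ I - M) = λ^3 + 5λ^2 + 11λ + 49.
No integer candidate from the rational root theorem (±divisors of 49) is a root, so the roots are irrational. The cubic discriminant is Δ = -43116 < 0, so there is one real root and a complex-conjugate pair. p(-5) = -6 and p(-4) = 21 have opposite signs, so a root lies in (-5, -4); Newton's method refines it to λ ≈ -4.825. Dividing out (λ - (-4.825)) leaves approximately λ^2 + 0.175λ + 10.1555. For λ^2 + 0.175λ + 10.1555 the discriminant is -40.5914. It is negative, so the remaining roots are the complex-conjugate pair λ ≈ -0.0875 ± 3.1856i. Their product equals the constant term, so |λ|^2 ≈ 10.1555 and |λ| ≈ 3.1868.
Thus the eigenvalues (to 4 decimals) are -4.825 (modulus 4.825); -0.0875 ± 3.1856i (modulus 3.1868). The spectral radius is the largest modulus: r(A) ≈ 4.825. (Cross-check: r(A) ≤ ||A||_2 ≈ 7.9091; equality holds whenever A is normal, though it can also hold for some non-normal A.)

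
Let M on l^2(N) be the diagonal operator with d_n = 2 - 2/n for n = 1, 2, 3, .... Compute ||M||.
||M|| = 2

For a diagonal operator on l^2 with entries d_n, ||M|| = sup_n |d_n|. Here d_1 = 0, d_2 = 1, ..., and d_n = 2 - 2/n increases monotonically toward 2. All terms lie in [0, 2), so |d_n| = d_n and the supremum is the limit 2, which is not attained by any individual d_n. Hence ||M|| = 2.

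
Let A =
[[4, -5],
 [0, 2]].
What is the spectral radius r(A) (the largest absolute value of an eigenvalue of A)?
r(A) = 4

The eigenvalues of A are the roots of its characteristic polynomial. With M = A (coefficients from the trace and determinant):
  p(λ) = det(λ I - M) = λ^2 - 6λ + 8.
For λ^2 - 6λ + 8 the discriminant is 4. It is a perfect square (2^2), so the roots are rational: λ = (6 ± 2)/2 = 4, 2.
Thus the eigenvalues (to 4 decimals) are 4 (modulus 4); 2 (modulus 2). The spectral radius is the largest modulus: r(A) = 4. (Cross-check: r(A) ≤ ||A||_2 ≈ 6.5977; equality holds whenever A is normal, though it can also hold for some non-normal A.)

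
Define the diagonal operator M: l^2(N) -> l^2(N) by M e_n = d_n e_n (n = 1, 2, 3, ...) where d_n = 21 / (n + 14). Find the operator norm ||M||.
||M|| = 7/5 (attained at n = 1)

For M diagonal, ||M|| = sup_n |d_n| = sup_n 21/(n + 14). This is positive and strictly decreasing in n, so the supremum is attained at n = 1: d_1 = 21/(1 + 14) = 7/5. Hence ||M|| = 7/5.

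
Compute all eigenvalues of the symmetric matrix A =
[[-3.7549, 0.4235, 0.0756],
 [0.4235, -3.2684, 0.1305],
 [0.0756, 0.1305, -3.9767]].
sigma(A) ≈ {-4, -3} (-4 with multiplicity 2)

A is real symmetric, so its spectrum consists of real eigenvalues. Expanding the characteristic polynomial of the displayed matrix gives
  det(λ I - A) = p(λ) = λ^3 + (11)λ^2 + (40)λ + (48).
Solving p(λ) = 0 yields eigenvalues ≈ -4, -4, -3. (A is shown rounded to 4 decimals, so these recover the underlying integer eigenvalues to within that precision.)
Verification: the trace of A = -11 equals the sum of eigenvalues -11, and det(A) ≈ -47.9999 matches the eigenvalue product -48.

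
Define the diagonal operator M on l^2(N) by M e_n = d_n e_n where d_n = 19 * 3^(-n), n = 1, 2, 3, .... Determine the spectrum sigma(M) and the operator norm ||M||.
sigma(M) = {19 * 3^(-n) : n ≥ 1} ∪ {0}; ||M|| = 19/3

A bounded diagonal operator on l^2 with diagonal entries d_n has spectrum equal to the closure of {d_n : n ≥ 1}: every d_n is an eigenvalue (with eigenvector e_n), so {d_n} ⊂ sigma(M); the spectrum is closed, so its closure is too; and for lambda not in the closure, (M - lambda I) has bounded inverse (the diagonal entries 1/(d_n - lambda) are bounded). For our sequence d_n = 19 * 3^(-n), n = 1, 2, 3, ...:
  - {d_n} = {19 * 3^(-n) : n ≥ 1}; the only limit point is 0
  - closure = {19 * 3^(-n) : n ≥ 1} ∪ {0}
For the norm: a diagonal operator has ||M|| = sup_n |d_n|. Here d_n = 19 * 3^(-n) is positive and decreasing, so sup_n |d_n| = d_1 = 19/3. So ||M|| = 19/3.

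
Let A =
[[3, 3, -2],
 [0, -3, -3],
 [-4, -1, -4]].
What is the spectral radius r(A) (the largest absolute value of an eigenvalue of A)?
r(A) ≈ 4.5626

The eigenvalues of A are the roots of its characteristic polynomial. With M = A (coefficients from the trace, the sum of principal 2x2 minors, and det A):
  p(λ) = det(λ I - M) = λ^3 + 4λ^2 - 20λ - 87.
No integer candidate from the rational root theorem (±divisors of 87) is a root, so the roots are irrational. The cubic discriminant is Δ = -18411 < 0, so there is one real root and a complex-conjugate pair. p(4) = -39 and p(5) = 38 have opposite signs, so a root lies in (4, 5); Newton's method refines it to λ ≈ 4.5626. Dividing out (λ - (4.5626)) leaves approximately λ^2 + 8.5626λ + 19.068. For λ^2 + 8.5626λ + 19.068 the discriminant is -2.9535. It is negative, so the remaining roots are the complex-conjugate pair λ ≈ -4.2813 ± 0.8593i. Their product equals the constant term, so |λ|^2 ≈ 19.068 and |λ| ≈ 4.3667.
Thus the eigenvalues (to 4 decimals) are 4.5626 (modulus 4.5626); -4.2813 ± 0.8593i (modulus 4.3667). The spectral radius is the largest modulus: r(A) ≈ 4.5626. (Cross-check: r(A) ≤ ||A||_2 ≈ 6.6907; equality holds whenever A is normal, though it can also hold for some non-normal A.)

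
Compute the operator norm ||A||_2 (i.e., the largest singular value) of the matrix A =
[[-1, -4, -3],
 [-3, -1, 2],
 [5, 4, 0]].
||A||_2 ≈ 7.8425 (= sqrt(largest eigenvalue of A^T A))

||A||_2 = sigma_max(A) = sqrt(lambda_max(A^T A)). Form the symmetric matrix M = A^T A =
[[35, 27, -3],
 [27, 33, 10],
 [-3, 10, 13]].
Its characteristic polynomial (trace, sum of principal 2x2 minors, determinant of M give the coefficients) is
  p(λ) = det(λ I - M) = λ^3 - 81λ^2 + 1201λ - 121.
No integer candidate from the rational root theorem (±divisors of 121) is a root, so the roots are irrational. The cubic discriminant is Δ = 2488563824 > 0, so there are three distinct real roots. p(0) = -121 and p(1) = 1000 have opposite signs, so a root lies in (0, 1); Newton's method refines it to λ ≈ 0.1014. p(19) = 316 and p(20) = -501 have opposite signs, so a root lies in (19, 20); Newton's method refines it to λ ≈ 19.3934. p(61) = -1280 and p(62) = 1305 have opposite signs, so a root lies in (61, 62); Newton's method refines it to λ ≈ 61.5052. Check (Vieta): the three roots sum to 81, matching tr M = 81.
So the eigenvalues of A^T A are ≈ 0.1014, 19.3934, 61.5052 (all ≥ 0, as they must be for A^T A). The largest is λ_max ≈ 61.5052, hence ||A||_2 = sqrt(λ_max) ≈ 7.8425.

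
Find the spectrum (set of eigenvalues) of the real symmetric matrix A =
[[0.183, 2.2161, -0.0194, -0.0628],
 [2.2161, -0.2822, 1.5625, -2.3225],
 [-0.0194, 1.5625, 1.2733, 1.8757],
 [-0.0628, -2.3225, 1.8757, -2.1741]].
sigma(A) ≈ {-5, -1, 2, 3}

A is real symmetric, so its spectrum consists of real eigenvalues. Expanding the characteristic polynomial of the displayed matrix gives
  det(λ I - A) = p(λ) = λ^4 + (1)λ^3 + (-19)λ^2 + (11)λ + (29.9984).
Solving p(λ) = 0 yields eigenvalues ≈ -5, -1, 2, 3. (A is shown rounded to 4 decimals, so these recover the underlying integer eigenvalues to within that precision.)
Verification: the trace of A = -1 equals the sum of eigenvalues -1, and det(A) ≈ 29.9984 matches the eigenvalue product 30.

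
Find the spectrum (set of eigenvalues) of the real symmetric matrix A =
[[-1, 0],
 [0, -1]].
sigma(A) ≈ {-1} (-1 with multiplicity 2)

A is real symmetric, so its spectrum consists of real eigenvalues. Expanding the characteristic polynomial of the displayed matrix gives
  det(λ I - A) = p(λ) = λ^2 + (2)λ + (1).
Solving p(λ) = 0 yields eigenvalues ≈ -1, -1. (A is shown rounded to 4 decimals, so these recover the underlying integer eigenvalues to within that precision.)
Verification: the trace of A = -2 equals the sum of eigenvalues -2, and det(A) ≈ 1.0000 matches the eigenvalue product 1.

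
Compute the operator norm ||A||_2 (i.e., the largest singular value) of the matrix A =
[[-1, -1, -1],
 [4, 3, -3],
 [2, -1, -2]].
||A||_2 ≈ 6.2029 (= sqrt(largest eigenvalue of A^T A))

||A||_2 = sigma_max(A) = sqrt(lambda_max(A^T A)). Form the symmetric matrix M = A^T A =
[[21, 11, -15],
 [11, 11, -6],
 [-15, -6, 14]].
Its characteristic polynomial (trace, sum of principal 2x2 minors, determinant of M give the coefficients) is
  p(λ) = det(λ I - M) = λ^3 - 46λ^2 + 297λ - 289.
No integer candidate from the rational root theorem (±divisors of 289) is a root, so the roots are irrational. The cubic discriminant is Δ = 38152193 > 0, so there are three distinct real roots. p(1) = -37 and p(2) = 129 have opposite signs, so a root lies in (1, 2); Newton's method refines it to λ ≈ 1.1849. p(6) = 53 and p(7) = -121 have opposite signs, so a root lies in (6, 7); Newton's method refines it to λ ≈ 6.3389. p(38) = -555 and p(39) = 647 have opposite signs, so a root lies in (38, 39); Newton's method refines it to λ ≈ 38.4761. Check (Vieta): the three roots sum to 46, matching tr M = 46.
So the eigenvalues of A^T A are ≈ 1.1849, 6.3389, 38.4761 (all ≥ 0, as they must be for A^T A). The largest is λ_max ≈ 38.4761, hence ||A||_2 = sqrt(λ_max) ≈ 6.2029.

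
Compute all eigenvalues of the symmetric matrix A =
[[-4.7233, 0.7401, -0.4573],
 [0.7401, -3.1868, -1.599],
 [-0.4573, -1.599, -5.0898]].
sigma(A) ≈ {-6, -5, -2}

A is real symmetric, so its spectrum consists of real eigenvalues. Expanding the characteristic polynomial of the displayed matrix gives
  det(λ I - A) = p(λ) = λ^3 + (13)λ^2 + (52)λ + (60).
Solving p(λ) = 0 yields eigenvalues ≈ -6, -5, -2. (A is shown rounded to 4 decimals, so these recover the underlying integer eigenvalues to within that precision.)
Verification: the trace of A = -13 equals the sum of eigenvalues -13, and det(A) ≈ -59.9995 matches the eigenvalue product -60.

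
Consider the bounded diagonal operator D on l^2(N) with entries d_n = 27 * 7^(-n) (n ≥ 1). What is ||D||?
||D|| = 27/7 (attained at n = 1)

For D diagonal, ||D|| = sup_n |d_n|. The sequence d_n = 27 * 7^(-n) is positive and strictly decreasing (ratio 7^(-1) < 1), so the supremum is d_1 = 27/7. Hence ||D|| = 27/7.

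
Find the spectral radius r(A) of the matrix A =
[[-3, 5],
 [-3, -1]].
r(A) = sqrt(18) ≈ 4.2426

The eigenvalues of A are the roots of its characteristic polynomial. With M = A (coefficients from the trace and determinant):
  p(λ) = det(λ I - M) = λ^2 + 4λ + 18.
For λ^2 + 4λ + 18 the discriminant is -56. It is negative, so the roots are the complex-conjugate pair λ = -2 ± (sqrt(56)/2) i ≈ -2 ± 3.7417i. For a conjugate pair the product of the roots equals the constant term, so |λ|^2 = 18 and |λ| = sqrt(18) ≈ 4.2426.
Thus the eigenvalues (to 4 decimals) are -2 ± 3.7417i (modulus 4.2426). The spectral radius is the largest modulus: r(A) = sqrt(18) ≈ 4.2426. (Cross-check: r(A) ≤ ||A||_2 ≈ 5.8863; equality holds whenever A is normal, though it can also hold for some non-normal A.)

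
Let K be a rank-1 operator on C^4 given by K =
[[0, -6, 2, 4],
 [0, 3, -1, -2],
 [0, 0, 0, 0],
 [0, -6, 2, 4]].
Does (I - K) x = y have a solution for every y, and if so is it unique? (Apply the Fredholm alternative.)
(I - K) is invertible (det(I - K) = -6 ≠ 0), so for every y in C^4 the equation (I - K) x = y has a unique solution.

K has rank 1, so it is an outer product K = u v^T: every row of K is a multiple of one row vector. Reading off the entries, u = (2, -1, 0, 2) and v = (0, -3, 1, 2) (row i of K equals u_i·v^T). A rank-one matrix u v^T satisfies K u = u (v·u) and kills the (3)-dimensional subspace v^⊥, so its characteristic polynomial is lambda^3 (lambda - v·u) with v·u = tr K = 7. Hence the eigenvalues of I - K are 1 (multiplicity 3) and 1 - (7) = -6, so det(I - K) = -6. (Direct check: I - K =
[[1, 6, -2, -4],
 [0, -2, 1, 2],
 [0, 0, 1, 0],
 [0, 6, -2, -3]]
has determinant -6.) The finite-dimensional Fredholm alternative says: either (I - K) is invertible, or ker(I - K) ≠ {0} and then range(I - K) = ker((I - K)^*)^⊥, with dim ker(I - K) = dim ker((I - K)^*). Since det(I - K) ≠ 0, 1 is not an eigenvalue of K and ker(I - K) = {0}, so we are in the first case: for every y there is a unique x = (I - K)^(-1) y. Explicitly, by the Sherman–Morrison formula, (I - u v^T)^(-1) = I + u v^T/(1 - v·u), i.e. (I - K)^(-1) = I + K/(-6).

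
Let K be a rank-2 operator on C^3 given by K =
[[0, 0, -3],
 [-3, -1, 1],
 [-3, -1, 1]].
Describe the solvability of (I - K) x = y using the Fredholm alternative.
(I - K) is invertible (det(I - K) = -8 ≠ 0), so for every y in C^3 the equation (I - K) x = y has a unique solution.

K has rank 2 and factors as K = U V^T = u1 v1^T + u2 v2^T with u1 = (0, -1, -1), v1 = (3, 1, -1), u2 = (3, 0, 0), v2 = (0, 0, -1) (multiplying out reproduces the displayed K). The nonzero eigenvalues of U V^T coincide with those of the 2 x 2 matrix G = V^T U = [[v1·u1, v1·u2], [v2·u1, v2·u2]] = [[0, 9], [1, 0]], and by the Sylvester determinant identity det(I_3 - U V^T) = det(I_2 - V^T U) = det([[1, -9], [-1, 1]]) = (1)(1) - (-9)(-1) = -8. (Direct check: I - K =
[[1, 0, 3],
 [3, 2, -1],
 [3, 1, 0]]
has determinant -8.) The finite-dimensional Fredholm alternative says: either (I - K) is invertible, or ker(I - K) ≠ {0} and then range(I - K) = ker((I - K)^*)^⊥, with dim ker(I - K) = dim ker((I - K)^*). Since det(I - K) ≠ 0, 1 is not an eigenvalue of K and ker(I - K) = {0}, so we are in the first case: for every y there is a unique x = (I - K)^(-1) y. (Explicitly, by the Woodbury identity, (I - U V^T)^(-1) = I + U (I_2 - G)^(-1) V^T.)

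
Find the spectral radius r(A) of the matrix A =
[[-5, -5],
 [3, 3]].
r(A) = 2

The eigenvalues of A are the roots of its characteristic polynomial. With M = A (coefficients from the trace and determinant):
  p(λ) = det(λ I - M) = λ^2 + 2λ.
For λ^2 + 2λ the discriminant is 4. It is a perfect square (2^2), so the roots are rational: λ = (-2 ± 2)/2 = 0, -2.
Thus the eigenvalues (to 4 decimals) are 0 (modulus 0); -2 (modulus 2). The spectral radius is the largest modulus: r(A) = 2. (Cross-check: r(A) ≤ ||A||_2 ≈ 8.2462; equality holds whenever A is normal, though it can also hold for some non-normal A.)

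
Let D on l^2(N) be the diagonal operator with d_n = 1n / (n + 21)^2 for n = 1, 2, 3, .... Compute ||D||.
||D|| = 1/84 (attained at n = 21)

For D diagonal, ||D|| = sup_n |d_n|. Treat f(x) = 1x / (x + 21)^2 for real x > 0. By the quotient rule, f'(x) = 1(21 - x)/(x + 21)^3, which is positive for x < 21 and negative for x > 21. So f has a unique maximum at x = 21, and since 21 is a positive integer, the supremum over n ≥ 1 is attained at n = 21: d_21 = 1·21/(21 + 21)^2 = 1·21/1764 = 1/84. Hence ||D|| = 1/84.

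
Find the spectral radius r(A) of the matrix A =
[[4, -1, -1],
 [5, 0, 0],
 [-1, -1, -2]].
r(A) = (1 + sqrt(21))/2 ≈ 2.7913

The eigenvalues of A are the roots of its characteristic polynomial. With M = A (coefficients from the trace, the sum of principal 2x2 minors, and det A):
  p(λ) = det(λ I - M) = λ^3 - 2λ^2 - 4λ + 5.
By the rational root theorem any rational root is an integer divisor of 5. Testing λ = 1: p(1) = 1 - 2 - 4 + 5 = 0, so λ = 1 is a root. Dividing out (λ - 1) leaves p(λ) = (λ - 1)(λ^2 - λ - 5). For λ^2 - λ - 5 the discriminant is 21. It is nonnegative but not a perfect square, so the roots are real and irrational: λ = (1 ± sqrt(21))/2 ≈ 2.7913, -1.7913.
Thus the eigenvalues (to 4 decimals) are 2.7913 (modulus 2.7913); -1.7913 (modulus 1.7913); 1 (modulus 1). The spectral radius is the largest modulus: r(A) = (1 + sqrt(21))/2 ≈ 2.7913. (Cross-check: r(A) ≤ ||A||_2 ≈ 6.5082; equality holds whenever A is normal, though it can also hold for some non-normal A.)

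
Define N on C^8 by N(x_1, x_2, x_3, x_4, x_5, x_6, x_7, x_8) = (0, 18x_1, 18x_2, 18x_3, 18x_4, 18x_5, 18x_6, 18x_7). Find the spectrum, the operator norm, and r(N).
sigma(N) = {0}; ||N|| = 18; r(N) = 0. (N is nilpotent with N^8 = 0.)

On C^8, N is a strictly lower-triangular matrix with 18 on the subdiagonal and zeros elsewhere, so its characteristic polynomial is lambda^8 and every eigenvalue is 0: sigma(N) = {0}. For the operator norm, N e_i = 18e_{i+1} for i = 1, ..., 7 and N e_8 = 0, so the singular values of N are 18 (with multiplicity 7) and 0; hence ||N|| = 18. The spectral radius r(N) = max|lambda| = 0. Note ||N|| > r(N) — characteristic of non-normal nilpotent operators. Indeed N^8 = 0.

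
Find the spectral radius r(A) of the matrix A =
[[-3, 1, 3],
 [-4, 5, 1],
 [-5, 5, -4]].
r(A) ≈ 4.1573

The eigenvalues of A are the roots of its characteristic polynomial. With M = A (coefficients from the trace, the sum of principal 2x2 minors, and det A):
  p(λ) = det(λ I - M) = λ^3 + 2λ^2 - 9λ - 69.
No integer candidate from the rational root theorem (±divisors of 69) is a root, so the roots are irrational. The cubic discriminant is Δ = -100743 < 0, so there is one real root and a complex-conjugate pair. p(4) = -9 and p(5) = 61 have opposite signs, so a root lies in (4, 5); Newton's method refines it to λ ≈ 4.1573. Dividing out (λ - (4.1573)) leaves approximately λ^2 + 6.1573λ + 16.5974. For λ^2 + 6.1573λ + 16.5974 the discriminant is -28.4778. It is negative, so the remaining roots are the complex-conjugate pair λ ≈ -3.0786 ± 2.6682i. Their product equals the constant term, so |λ|^2 ≈ 16.5974 and |λ| ≈ 4.074.
Thus the eigenvalues (to 4 decimals) are 4.1573 (modulus 4.1573); -3.0786 ± 2.6682i (modulus 4.074). The spectral radius is the largest modulus: r(A) ≈ 4.1573. (Cross-check: r(A) ≤ ||A||_2 ≈ 10.046; equality holds whenever A is normal, though it can also hold for some non-normal A.)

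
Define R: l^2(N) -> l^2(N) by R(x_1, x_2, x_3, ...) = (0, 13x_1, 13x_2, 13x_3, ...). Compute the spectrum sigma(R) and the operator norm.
sigma(R) = closed disk {z in C : |z| ≤ 13}; ||R|| = 13

Note R = 13·U where U is the unit right shift (U x)_k = x_{k-1} (with x_0 := 0); so ||R|| = 13||U|| and sigma(R) = 13·sigma(U). ||R x||^2 = sum_{k≥1} |13x_k|^2 = 169||x||^2, so ||R|| = 13 and sigma(R) ⊂ {|z| ≤ 13}. For any |lambda| < 13, the equation (R - lambda I) x = 0 forces x_1 = 0, then 13x_k = lambda x_{k+1} ⇒ x = 0, so R has no eigenvalues. But (R - lambda I) is not surjective for |lambda| < 13: solving (R - lambda I) x = e_1 would require x_n proportional to (lambda/13)^(-n), which is not in l^2. So every |lambda| < 13 lies in the residual spectrum. The boundary |lambda| = 13 is in the approximate point spectrum (the spectrum is closed). Hence sigma(R) is the closed disk of radius 13.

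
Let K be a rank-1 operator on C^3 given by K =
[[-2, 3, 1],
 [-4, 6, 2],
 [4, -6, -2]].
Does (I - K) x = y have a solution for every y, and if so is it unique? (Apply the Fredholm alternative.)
(I - K) is invertible (det(I - K) = -1 ≠ 0), so for every y in C^3 the equation (I - K) x = y has a unique solution.

K has rank 1, so it is an outer product K = u v^T: every row of K is a multiple of one row vector. Reading off the entries, u = (1, 2, -2) and v = (-2, 3, 1) (row i of K equals u_i·v^T). A rank-one matrix u v^T satisfies K u = u (v·u) and kills the (2)-dimensional subspace v^⊥, so its characteristic polynomial is lambda^2 (lambda - v·u) with v·u = tr K = 2. Hence the eigenvalues of I - K are 1 (multiplicity 2) and 1 - (2) = -1, so det(I - K) = -1. (Direct check: I - K =
[[3, -3, -1],
 [4, -5, -2],
 [-4, 6, 3]]
has determinant -1.) The finite-dimensional Fredholm alternative says: either (I - K) is invertible, or ker(I - K) ≠ {0} and then range(I - K) = ker((I - K)^*)^⊥, with dim ker(I - K) = dim ker((I - K)^*). Since det(I - K) ≠ 0, 1 is not an eigenvalue of K and ker(I - K) = {0}, so we are in the first case: for every y there is a unique x = (I - K)^(-1) y. Explicitly, by the Sherman–Morrison formula, (I - u v^T)^(-1) = I + u v^T/(1 - v·u), i.e. (I - K)^(-1) = I - K.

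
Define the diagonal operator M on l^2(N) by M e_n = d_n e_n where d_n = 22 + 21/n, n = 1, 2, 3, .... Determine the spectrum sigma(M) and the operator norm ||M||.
sigma(M) = {22 + 21/n : n ≥ 1} ∪ {22}; ||M|| = 43

A bounded diagonal operator on l^2 with diagonal entries d_n has spectrum equal to the closure of {d_n : n ≥ 1}: every d_n is an eigenvalue (with eigenvector e_n), so {d_n} ⊂ sigma(M); the spectrum is closed, so its closure is too; and for lambda not in the closure, (M - lambda I) has bounded inverse (the diagonal entries 1/(d_n - lambda) are bounded). For our sequence d_n = 22 + 21/n, n = 1, 2, 3, ...:
  - {d_n} = {22 + 21/n : n ≥ 1}; the only limit point is 22
  - closure = {22 + 21/n : n ≥ 1} ∪ {22}
For the norm: a diagonal operator has ||M|| = sup_n |d_n|. Here d_n = 22 + 21/n is positive and decreasing, so sup_n |d_n| = d_1 = 22 + 21 = 43. So ||M|| = 43.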